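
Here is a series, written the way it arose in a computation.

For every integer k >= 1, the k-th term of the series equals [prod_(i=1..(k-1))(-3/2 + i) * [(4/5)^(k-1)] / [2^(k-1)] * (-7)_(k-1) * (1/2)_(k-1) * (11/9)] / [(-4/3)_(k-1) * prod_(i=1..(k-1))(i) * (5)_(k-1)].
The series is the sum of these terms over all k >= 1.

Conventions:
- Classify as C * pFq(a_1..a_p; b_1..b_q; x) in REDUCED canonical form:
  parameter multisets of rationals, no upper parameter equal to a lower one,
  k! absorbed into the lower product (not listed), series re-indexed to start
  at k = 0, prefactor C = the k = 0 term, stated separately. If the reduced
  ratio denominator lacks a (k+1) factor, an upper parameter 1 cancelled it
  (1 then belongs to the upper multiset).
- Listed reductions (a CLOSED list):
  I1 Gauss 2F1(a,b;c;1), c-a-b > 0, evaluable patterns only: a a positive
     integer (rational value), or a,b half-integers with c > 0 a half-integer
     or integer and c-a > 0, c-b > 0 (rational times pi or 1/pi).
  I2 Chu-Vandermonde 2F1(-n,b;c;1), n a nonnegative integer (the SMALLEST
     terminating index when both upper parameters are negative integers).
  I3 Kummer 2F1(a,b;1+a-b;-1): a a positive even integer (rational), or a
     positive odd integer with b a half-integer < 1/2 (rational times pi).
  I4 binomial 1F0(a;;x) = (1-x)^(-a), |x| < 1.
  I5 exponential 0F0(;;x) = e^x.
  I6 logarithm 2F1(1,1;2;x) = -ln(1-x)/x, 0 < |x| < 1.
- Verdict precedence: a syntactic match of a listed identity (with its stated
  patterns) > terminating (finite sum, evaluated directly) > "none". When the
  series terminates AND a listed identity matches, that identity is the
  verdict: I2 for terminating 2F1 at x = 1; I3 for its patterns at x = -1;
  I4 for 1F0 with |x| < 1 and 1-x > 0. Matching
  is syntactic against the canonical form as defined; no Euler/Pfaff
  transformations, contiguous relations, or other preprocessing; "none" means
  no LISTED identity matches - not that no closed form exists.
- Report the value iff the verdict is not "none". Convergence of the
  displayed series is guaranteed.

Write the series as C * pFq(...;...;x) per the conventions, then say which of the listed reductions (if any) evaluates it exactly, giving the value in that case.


Canonical form: C = 11/9 times 3F2 with upper {-7, -1/2, 1/2}, lower {-4/3, 5}, x = 2/5. Verdict: terminating at k = 7: the factor (-7)_k kills every later term; summing the 8 survivors is exact. Its exact value is 1954020247267/1843200000000.

First insight: x = (2/5) and the two k-th powers (C = 11/9) combine into one argument.
Adjacent-term ratio: r(k) = (2/5) * (k-7) (k-1/2) (k+1/2) / [(k-4/3) (k+5) (k+1)] - rational in k, leading ratio (2/5); with t_0 = 11/9, classification follows.


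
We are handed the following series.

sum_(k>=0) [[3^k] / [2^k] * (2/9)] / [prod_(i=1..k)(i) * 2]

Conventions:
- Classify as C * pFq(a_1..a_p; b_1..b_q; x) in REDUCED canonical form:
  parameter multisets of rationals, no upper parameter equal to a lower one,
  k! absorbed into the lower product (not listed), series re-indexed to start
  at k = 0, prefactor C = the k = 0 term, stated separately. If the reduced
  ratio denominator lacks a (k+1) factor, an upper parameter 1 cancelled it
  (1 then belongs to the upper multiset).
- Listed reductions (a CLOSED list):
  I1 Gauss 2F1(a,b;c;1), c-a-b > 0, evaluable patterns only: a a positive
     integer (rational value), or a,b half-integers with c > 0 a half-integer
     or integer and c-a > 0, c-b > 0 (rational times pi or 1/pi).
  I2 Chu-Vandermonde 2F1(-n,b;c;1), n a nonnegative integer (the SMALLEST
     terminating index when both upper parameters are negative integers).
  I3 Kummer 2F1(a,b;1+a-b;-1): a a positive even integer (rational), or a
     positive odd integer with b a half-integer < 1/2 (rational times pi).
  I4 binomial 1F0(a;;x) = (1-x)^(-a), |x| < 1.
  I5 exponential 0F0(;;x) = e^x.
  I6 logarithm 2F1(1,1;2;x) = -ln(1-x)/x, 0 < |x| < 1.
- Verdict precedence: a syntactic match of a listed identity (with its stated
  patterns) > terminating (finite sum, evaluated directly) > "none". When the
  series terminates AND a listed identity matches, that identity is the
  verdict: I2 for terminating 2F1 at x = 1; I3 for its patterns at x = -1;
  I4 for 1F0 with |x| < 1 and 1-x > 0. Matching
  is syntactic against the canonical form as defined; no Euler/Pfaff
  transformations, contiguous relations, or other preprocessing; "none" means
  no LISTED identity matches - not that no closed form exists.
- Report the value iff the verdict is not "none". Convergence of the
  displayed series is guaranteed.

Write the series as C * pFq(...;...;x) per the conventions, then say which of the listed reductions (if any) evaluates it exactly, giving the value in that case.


This is 1/9 * 0F0(-; -; 3/2) in reduced canonical form. Verdict: this is the exponential series (I5) (the 0F0 exponential series at x = 3/2). Hence: (1/9) * e^(3/2).

The tell: with t_0 = 1/9, the constant factors (C = 1/9) combine into one prefactor.
Step ratio: r(k) = (3/2) * 1 / [(k+1)] - rational in k, leading ratio (3/2); with t_0 = 1/9, classification follows.


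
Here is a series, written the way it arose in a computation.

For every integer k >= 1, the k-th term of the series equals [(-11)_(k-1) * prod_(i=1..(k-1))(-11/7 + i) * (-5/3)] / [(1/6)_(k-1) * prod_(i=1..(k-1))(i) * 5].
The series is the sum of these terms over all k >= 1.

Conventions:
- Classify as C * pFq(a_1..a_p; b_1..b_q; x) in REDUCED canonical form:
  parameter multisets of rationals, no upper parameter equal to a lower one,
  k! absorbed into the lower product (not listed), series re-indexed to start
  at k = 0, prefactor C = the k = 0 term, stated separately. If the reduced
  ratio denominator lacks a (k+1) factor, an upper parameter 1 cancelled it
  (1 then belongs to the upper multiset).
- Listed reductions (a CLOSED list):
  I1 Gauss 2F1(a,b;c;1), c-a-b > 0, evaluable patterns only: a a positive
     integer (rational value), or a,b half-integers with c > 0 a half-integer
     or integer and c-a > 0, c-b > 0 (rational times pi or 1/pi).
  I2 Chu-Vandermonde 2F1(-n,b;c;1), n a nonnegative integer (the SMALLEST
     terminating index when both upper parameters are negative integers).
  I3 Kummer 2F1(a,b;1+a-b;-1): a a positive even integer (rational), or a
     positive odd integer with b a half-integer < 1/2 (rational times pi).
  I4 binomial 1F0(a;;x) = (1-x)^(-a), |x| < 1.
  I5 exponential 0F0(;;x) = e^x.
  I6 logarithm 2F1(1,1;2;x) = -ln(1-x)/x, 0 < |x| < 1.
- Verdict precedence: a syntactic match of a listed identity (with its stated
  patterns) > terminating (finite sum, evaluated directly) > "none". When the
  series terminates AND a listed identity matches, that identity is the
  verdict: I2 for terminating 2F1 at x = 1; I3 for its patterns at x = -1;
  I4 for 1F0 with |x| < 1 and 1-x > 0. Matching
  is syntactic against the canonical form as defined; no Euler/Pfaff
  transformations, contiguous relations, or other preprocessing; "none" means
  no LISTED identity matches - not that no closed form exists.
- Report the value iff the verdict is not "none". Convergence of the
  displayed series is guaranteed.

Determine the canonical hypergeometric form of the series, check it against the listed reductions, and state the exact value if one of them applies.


Key step: x = 1 and the product of the first k integers (prefactor -1/3) is k!.
Consecutive-term ratio: r(k) = 1 * (k-11) (k-4/7) / [(k+1/6) (k+1)] ; factor over Q: parameters, x = 1, and C = -1/3.

This is -1/3 * 2F1(-11, -4/7; 1/6; 1) in reduced canonical form. Verdict (x = 1): Chu-Vandermonde (I2) applies (terminating 2F1 at x = 1 with n = 11, b = -4/7, c = 1/6). Exact value: -22018114814148519193/3751866964254893043.


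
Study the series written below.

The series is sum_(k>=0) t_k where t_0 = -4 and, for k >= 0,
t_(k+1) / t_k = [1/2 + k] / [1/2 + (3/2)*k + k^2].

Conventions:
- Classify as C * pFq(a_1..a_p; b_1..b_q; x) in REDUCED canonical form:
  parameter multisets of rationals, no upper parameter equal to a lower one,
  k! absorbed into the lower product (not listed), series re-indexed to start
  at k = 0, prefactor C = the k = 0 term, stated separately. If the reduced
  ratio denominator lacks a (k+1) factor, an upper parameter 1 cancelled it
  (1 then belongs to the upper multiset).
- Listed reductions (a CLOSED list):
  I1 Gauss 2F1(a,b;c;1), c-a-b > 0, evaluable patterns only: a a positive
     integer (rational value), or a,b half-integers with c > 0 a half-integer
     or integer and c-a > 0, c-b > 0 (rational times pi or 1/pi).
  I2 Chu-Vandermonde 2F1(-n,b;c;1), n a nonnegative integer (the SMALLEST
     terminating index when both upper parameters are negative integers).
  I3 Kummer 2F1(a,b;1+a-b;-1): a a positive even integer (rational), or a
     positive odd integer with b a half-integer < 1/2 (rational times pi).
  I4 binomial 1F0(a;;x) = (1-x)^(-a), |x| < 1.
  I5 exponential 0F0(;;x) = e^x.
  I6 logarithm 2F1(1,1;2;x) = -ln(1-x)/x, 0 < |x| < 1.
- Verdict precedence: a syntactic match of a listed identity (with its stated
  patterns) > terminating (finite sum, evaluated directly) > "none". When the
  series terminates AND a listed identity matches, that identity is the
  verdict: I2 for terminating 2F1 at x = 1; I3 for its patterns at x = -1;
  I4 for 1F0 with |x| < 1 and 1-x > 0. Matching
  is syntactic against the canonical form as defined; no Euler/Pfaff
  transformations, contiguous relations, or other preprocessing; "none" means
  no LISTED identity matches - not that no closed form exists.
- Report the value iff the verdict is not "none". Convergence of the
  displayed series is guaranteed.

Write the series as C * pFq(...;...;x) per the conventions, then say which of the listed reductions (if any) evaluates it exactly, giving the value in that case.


At argument 1: a 0F0 with upper {-}, lower {-}, scaled by C = -4. Verdict: this is exponential (I5) (the 0F0 exponential series at x = 1). Its exact value is (-4) * e^(1).

Key step: x = 1 and the ratio is unreduced: k + 1/2 divides both sides (prefactor -4).
Adjacent-term ratio: r(k) = 1 * 1 / [(k+1)] - rational in k, leading ratio 1; with t_0 = -4, classification follows.


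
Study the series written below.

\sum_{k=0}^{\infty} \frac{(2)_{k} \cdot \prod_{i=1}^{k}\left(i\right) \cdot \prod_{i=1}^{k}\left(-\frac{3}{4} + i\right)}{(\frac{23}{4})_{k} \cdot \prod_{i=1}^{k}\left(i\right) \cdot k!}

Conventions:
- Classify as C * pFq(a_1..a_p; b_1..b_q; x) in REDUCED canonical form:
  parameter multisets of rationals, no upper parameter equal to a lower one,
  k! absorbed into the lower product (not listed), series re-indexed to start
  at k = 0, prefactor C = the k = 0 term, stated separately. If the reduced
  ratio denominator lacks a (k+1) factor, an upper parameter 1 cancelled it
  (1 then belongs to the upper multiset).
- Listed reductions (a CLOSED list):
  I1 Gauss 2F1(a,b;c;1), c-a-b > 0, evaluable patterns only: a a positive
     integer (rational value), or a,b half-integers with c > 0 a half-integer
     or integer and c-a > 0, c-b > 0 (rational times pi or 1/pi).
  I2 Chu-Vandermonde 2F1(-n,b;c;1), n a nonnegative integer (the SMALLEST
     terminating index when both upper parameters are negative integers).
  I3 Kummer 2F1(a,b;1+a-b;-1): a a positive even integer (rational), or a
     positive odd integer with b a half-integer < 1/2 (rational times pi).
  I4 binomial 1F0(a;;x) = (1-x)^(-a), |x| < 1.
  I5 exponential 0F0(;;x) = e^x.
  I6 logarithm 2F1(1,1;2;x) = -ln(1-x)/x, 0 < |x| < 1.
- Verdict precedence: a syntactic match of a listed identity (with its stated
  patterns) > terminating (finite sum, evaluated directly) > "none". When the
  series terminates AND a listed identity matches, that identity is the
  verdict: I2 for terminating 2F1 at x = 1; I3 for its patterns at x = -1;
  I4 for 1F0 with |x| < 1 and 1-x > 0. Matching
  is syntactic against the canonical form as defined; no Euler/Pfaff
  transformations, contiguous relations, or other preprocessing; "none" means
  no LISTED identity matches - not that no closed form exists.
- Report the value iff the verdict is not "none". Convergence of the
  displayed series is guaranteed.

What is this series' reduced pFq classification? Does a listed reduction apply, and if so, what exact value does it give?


The tell: with t_0 = 1, the running product (C = 1) telescopes to a rising factorial.
Ratio: r(k) = 1 * (k+\frac{1}{4}) (k+2) / [(k+\frac{23}{4}) (k+1)] - poly over poly, x = 1 from leading terms; C = 1 at k = 0.

With C = 1: the canonical form is 2F1(\frac{1}{4}, 2; \frac{23}{4}; 1). Verdict: the Gauss summation I1 matches (x = 1: the Gamma ratio telescopes since c-a-b = 7/2 > 0 and a = 2 in Z>0). Hence: \frac{95}{84}.


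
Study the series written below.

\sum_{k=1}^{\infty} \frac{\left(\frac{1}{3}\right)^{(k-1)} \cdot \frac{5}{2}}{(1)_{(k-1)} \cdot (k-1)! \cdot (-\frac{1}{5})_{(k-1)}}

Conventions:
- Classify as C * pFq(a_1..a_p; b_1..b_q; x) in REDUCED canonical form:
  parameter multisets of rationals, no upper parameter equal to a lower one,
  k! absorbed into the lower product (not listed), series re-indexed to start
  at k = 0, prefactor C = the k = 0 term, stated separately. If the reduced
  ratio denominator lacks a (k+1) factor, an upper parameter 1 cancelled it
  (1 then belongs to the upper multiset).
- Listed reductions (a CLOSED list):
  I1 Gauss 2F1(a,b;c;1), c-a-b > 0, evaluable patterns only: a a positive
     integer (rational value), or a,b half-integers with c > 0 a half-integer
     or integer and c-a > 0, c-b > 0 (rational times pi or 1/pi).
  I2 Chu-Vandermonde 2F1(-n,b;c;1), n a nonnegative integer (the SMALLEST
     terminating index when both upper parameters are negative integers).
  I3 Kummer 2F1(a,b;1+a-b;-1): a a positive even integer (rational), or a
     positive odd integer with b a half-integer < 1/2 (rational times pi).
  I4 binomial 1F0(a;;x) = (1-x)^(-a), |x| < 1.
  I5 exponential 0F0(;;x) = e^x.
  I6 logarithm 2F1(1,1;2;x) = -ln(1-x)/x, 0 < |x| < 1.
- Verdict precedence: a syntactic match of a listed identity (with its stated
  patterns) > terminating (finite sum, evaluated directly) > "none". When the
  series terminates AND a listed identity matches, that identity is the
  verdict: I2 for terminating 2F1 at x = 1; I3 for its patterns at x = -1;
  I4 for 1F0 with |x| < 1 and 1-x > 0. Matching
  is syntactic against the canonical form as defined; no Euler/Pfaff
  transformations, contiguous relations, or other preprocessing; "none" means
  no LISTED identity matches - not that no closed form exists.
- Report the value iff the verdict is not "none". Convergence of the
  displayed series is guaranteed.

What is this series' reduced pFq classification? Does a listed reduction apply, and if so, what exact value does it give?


Classification (C = \frac{5}{2}): 0F2 with upper {-}, lower {-\frac{1}{5}, 1}, argument x = \frac{1}{3}. Verdict: none (x = \frac{1}{3}): each listed identity misses the multisets {-} ; {-\frac{1}{5}, 1}.

First insight: t_0 = \frac{5}{2} here, and the denominator's factorial ratio (prefactor 5/2) is a lower Pochhammer.
Step ratio: r(k) = \frac{1}{3} * 1 / [(k-\frac{1}{5}) (k+1) (k+1)] - rational in k, leading ratio \frac{1}{3}; with t_0 = \frac{5}{2}, classification follows.


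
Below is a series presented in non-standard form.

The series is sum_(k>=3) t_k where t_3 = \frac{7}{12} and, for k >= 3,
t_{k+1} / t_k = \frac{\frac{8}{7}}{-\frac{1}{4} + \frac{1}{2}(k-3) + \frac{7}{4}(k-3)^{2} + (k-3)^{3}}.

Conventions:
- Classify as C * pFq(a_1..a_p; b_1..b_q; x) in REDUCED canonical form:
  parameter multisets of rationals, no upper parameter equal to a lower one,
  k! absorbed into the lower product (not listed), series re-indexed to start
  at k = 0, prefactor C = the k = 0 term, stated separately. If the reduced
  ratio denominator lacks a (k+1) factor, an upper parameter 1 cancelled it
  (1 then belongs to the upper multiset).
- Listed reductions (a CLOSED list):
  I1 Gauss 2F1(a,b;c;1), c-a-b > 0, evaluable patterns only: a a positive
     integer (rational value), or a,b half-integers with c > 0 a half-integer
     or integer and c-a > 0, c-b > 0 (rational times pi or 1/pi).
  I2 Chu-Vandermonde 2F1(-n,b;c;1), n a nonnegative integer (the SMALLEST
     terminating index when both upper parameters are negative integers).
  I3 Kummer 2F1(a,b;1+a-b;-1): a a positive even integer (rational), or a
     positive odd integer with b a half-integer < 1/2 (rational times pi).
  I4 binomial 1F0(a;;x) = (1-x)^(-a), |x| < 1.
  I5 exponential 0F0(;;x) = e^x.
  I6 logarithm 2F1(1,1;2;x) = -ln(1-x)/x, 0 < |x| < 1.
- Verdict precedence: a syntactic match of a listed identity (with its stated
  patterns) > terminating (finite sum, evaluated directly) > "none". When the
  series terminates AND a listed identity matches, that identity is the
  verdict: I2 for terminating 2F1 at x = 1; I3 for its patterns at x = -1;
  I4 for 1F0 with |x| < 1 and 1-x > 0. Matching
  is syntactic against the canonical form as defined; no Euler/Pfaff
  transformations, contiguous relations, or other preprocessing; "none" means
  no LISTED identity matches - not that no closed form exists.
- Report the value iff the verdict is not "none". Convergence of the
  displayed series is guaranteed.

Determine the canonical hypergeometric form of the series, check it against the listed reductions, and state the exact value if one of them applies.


Classification (C = \frac{7}{12}): 0F2 with upper {-}, lower {-\frac{1}{4}, 1}, argument x = \frac{8}{7}. Verdict: no listed reduction: x = \frac{8}{7} and upper {-} fail every I1-I6 pattern.

First insight: t_0 being \frac{7}{12}, factor the ratio over Q (C = 7/12): negated roots = parameters.
Step ratio: r(k) = \frac{8}{7} * 1 / [(k-\frac{1}{4}) (k+1) (k+1)] - rational; roots negated = parameters, x = \frac{8}{7}, C = \frac{7}{12}.


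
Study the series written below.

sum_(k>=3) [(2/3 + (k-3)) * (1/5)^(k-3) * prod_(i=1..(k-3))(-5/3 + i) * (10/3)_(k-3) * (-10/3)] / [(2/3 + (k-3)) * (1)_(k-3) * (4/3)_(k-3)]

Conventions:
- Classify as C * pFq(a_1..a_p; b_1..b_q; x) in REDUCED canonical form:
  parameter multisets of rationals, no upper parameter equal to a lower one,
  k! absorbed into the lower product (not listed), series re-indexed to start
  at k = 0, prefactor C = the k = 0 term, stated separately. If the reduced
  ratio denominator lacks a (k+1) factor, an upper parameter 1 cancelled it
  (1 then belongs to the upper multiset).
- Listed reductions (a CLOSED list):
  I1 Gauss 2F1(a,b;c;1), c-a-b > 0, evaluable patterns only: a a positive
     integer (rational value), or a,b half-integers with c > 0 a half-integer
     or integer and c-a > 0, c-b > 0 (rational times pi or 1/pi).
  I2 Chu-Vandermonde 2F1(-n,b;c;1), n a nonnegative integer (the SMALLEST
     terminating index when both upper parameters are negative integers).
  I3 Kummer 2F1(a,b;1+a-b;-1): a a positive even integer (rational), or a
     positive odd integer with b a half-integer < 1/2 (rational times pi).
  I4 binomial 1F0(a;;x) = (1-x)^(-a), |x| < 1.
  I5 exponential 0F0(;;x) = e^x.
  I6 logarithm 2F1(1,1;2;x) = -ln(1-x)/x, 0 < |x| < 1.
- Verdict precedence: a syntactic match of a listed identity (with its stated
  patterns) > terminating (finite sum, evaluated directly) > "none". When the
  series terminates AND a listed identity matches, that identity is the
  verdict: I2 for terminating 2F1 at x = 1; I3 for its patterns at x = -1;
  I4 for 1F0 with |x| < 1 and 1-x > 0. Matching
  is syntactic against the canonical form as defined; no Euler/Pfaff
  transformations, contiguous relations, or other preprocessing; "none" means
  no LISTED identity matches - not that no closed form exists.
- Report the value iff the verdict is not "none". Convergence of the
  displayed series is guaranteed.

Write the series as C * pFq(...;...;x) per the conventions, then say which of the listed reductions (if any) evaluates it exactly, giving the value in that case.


With C = -10/3: the canonical form is 2F1(-2/3, 10/3; 4/3; 1/5). Verdict: none. A 2F1 with upper {-2/3, 10/3} fits none of I1-I6 at x = 1/5; the sum runs forever.

Structural cue: with t_0 = -10/3, the running product (prefactor -10/3) telescopes to a rising factorial.
Ratio: r(k) = (1/5) * (k-2/3) (k+10/3) / [(k+4/3) (k+1)] - poly over poly, x = (1/5) from leading terms; C = -10/3 at k = 0.


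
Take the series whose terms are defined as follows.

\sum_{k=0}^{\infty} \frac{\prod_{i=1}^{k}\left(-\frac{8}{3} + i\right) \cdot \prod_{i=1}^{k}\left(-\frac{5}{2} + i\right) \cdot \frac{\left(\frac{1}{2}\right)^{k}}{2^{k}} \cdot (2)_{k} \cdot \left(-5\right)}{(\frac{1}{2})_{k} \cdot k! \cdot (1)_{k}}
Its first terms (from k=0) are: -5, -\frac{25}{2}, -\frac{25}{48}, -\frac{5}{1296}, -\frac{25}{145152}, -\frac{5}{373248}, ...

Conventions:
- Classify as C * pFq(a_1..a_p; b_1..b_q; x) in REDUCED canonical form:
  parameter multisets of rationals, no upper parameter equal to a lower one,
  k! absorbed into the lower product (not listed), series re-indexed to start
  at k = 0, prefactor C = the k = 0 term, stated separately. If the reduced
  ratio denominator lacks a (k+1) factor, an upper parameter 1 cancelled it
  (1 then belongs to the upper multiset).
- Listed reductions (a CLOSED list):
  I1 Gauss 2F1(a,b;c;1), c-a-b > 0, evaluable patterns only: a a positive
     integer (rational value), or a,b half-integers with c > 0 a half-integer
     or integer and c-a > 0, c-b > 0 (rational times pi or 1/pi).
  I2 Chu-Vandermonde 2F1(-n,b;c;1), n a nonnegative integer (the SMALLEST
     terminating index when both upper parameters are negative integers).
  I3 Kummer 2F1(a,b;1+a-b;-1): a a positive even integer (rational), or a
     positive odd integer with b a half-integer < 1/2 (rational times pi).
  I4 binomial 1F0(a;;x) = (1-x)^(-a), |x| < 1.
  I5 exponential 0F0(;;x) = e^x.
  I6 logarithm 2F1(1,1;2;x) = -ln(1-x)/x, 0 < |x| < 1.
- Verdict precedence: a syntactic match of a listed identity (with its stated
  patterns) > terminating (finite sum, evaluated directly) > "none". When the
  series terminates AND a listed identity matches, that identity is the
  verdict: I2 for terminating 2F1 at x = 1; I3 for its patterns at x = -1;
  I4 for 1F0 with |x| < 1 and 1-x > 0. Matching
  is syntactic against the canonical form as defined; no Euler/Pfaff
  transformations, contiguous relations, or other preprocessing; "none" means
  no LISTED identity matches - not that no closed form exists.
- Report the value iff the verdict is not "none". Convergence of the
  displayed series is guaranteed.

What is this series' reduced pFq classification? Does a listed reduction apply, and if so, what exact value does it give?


The series (x = \frac{1}{4}) is 3F2: upper {-\frac{5}{3}, -\frac{3}{2}, 2}, lower {\frac{1}{2}, 1}, prefactor -5. Verdict: none here - no I1-I6 shape fits x = \frac{1}{4} with lower {\frac{1}{2}, 1}.

The tell: from the first term -5: the two k-th powers (prefactor -5) combine into one argument.
Ratio: r(k) = \frac{1}{4} * (k-\frac{5}{3}) (k-\frac{3}{2}) (k+2) / [(k+\frac{1}{2}) (k+1) (k+1)] - rational in k, leading ratio \frac{1}{4}; with t_0 = -5, classification follows.


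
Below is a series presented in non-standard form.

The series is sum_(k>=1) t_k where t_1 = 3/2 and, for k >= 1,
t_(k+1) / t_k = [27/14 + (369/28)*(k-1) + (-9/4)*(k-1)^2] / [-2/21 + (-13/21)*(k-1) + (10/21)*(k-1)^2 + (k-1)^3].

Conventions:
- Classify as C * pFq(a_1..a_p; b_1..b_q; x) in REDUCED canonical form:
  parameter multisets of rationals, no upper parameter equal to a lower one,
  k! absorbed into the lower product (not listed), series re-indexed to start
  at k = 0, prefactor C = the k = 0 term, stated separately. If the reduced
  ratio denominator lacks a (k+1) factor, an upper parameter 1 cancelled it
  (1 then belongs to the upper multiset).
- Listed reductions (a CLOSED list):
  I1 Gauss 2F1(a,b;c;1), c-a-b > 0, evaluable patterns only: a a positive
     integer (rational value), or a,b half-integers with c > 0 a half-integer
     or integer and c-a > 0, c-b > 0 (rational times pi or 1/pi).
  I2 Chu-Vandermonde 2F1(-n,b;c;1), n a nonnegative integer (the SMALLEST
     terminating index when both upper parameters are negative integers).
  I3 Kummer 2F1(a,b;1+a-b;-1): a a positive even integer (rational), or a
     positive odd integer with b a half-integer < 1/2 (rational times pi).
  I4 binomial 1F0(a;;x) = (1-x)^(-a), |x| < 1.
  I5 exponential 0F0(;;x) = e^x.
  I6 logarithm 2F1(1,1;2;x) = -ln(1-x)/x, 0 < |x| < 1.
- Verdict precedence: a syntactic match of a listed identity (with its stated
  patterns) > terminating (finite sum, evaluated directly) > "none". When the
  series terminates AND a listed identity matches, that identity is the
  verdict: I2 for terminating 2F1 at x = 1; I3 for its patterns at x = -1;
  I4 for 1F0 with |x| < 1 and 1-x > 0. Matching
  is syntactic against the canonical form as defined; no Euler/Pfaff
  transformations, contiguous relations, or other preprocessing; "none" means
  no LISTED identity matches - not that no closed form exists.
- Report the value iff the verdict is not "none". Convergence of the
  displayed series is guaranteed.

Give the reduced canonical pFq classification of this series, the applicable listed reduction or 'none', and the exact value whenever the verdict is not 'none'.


At argument -9/4: a 1F1 with upper {-6}, lower {-2/3}, scaled by C = 3/2. Verdict: terminating - upper parameter -6 makes this a finite sum (last index 6), evaluated exactly. Value: -165407042739/59637760.

First insight: x = (-9/4) and the parameter 1/7 appears in both the upper and lower lists and cancels.
Ratio: r(k) = (-9/4) * (k-6) / [(k-2/3) (k+1)] ; factor over Q: parameters, x = (-9/4), and C = 3/2.


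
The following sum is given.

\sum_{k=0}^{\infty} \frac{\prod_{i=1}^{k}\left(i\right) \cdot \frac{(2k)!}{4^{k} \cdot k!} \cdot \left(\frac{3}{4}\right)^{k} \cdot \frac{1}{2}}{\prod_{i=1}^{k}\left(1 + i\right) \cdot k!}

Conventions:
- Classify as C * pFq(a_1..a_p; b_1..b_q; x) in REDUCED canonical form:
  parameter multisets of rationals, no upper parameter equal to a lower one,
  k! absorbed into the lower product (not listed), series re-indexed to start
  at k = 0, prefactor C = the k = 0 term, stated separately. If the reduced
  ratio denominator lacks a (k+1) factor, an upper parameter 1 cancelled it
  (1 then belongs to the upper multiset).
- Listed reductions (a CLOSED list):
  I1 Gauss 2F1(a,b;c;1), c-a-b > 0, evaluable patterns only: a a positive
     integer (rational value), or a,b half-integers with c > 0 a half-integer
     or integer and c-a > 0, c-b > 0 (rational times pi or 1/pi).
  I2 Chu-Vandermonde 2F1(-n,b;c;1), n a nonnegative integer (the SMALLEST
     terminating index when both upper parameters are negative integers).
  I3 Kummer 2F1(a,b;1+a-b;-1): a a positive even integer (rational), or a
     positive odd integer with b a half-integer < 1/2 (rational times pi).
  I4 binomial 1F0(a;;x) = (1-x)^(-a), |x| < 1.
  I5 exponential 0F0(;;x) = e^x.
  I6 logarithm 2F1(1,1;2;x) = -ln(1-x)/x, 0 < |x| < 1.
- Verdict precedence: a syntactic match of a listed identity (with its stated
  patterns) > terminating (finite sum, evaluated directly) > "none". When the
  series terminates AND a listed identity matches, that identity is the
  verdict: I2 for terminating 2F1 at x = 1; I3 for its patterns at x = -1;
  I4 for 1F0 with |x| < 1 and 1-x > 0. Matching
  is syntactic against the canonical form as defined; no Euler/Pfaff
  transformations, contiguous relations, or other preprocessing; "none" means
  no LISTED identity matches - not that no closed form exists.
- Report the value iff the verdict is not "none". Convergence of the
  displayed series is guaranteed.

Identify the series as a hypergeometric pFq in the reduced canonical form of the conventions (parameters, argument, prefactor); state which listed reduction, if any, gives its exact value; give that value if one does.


Reduced: x = \frac{3}{4}, 2F1, upper = {\frac{1}{2}, 1}, lower = {2}, C = \frac{1}{2}. Verdict: none. A 2F1 with upper {\frac{1}{2}, 1} fits none of I1-I6 at x = \frac{3}{4}; the sum runs forever.

Key step: x = \frac{3}{4} and the running product (prefactor 1/2) telescopes to a rising factorial.
Step ratio: r(k) = \frac{3}{4} * (k+\frac{1}{2}) (k+1) / [(k+2) (k+1)] - rational; roots negated = parameters, x = \frac{3}{4}, C = \frac{1}{2}.


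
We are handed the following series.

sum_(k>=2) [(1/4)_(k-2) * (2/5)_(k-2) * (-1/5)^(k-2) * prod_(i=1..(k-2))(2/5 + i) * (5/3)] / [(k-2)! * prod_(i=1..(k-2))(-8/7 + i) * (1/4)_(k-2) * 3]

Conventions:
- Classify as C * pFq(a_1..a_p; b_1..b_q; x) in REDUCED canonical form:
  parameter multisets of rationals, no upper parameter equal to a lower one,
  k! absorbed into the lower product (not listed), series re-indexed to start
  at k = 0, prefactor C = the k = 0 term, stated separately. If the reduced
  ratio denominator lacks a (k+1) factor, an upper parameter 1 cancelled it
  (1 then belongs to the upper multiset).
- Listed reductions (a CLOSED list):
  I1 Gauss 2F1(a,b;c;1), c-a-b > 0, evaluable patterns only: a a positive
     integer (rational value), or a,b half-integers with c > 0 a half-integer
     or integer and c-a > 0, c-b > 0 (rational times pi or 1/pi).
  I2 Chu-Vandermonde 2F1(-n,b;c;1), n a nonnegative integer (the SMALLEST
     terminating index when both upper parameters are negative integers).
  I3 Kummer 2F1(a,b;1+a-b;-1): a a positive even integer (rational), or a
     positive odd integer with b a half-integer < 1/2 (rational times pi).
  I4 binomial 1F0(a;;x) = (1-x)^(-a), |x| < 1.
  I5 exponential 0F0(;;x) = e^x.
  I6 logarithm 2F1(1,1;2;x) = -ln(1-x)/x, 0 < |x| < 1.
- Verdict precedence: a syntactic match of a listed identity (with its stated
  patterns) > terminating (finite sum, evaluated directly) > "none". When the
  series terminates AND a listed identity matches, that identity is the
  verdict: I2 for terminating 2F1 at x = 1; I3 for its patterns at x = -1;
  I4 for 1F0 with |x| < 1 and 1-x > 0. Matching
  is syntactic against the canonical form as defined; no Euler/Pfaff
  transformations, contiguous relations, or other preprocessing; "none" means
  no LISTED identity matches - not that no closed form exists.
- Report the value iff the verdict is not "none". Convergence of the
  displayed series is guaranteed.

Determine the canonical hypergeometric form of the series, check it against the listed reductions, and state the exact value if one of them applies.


First insight: t_0 = 5/9 here, and the constant factors (C = 5/9) combine into one prefactor.
Ratio: r(k) = (-1/5) * (k+2/5) (k+7/5) / [(k-1/7) (k+1)] - rational; roots negated = parameters, x = (-1/5), C = 5/9.

Canonical form: C = 5/9 times 2F1 with upper {2/5, 7/5}, lower {-1/7}, x = -1/5. Verdict: none (x = -1/5): each listed identity misses the multisets {2/5, 7/5} ; {-1/7}.


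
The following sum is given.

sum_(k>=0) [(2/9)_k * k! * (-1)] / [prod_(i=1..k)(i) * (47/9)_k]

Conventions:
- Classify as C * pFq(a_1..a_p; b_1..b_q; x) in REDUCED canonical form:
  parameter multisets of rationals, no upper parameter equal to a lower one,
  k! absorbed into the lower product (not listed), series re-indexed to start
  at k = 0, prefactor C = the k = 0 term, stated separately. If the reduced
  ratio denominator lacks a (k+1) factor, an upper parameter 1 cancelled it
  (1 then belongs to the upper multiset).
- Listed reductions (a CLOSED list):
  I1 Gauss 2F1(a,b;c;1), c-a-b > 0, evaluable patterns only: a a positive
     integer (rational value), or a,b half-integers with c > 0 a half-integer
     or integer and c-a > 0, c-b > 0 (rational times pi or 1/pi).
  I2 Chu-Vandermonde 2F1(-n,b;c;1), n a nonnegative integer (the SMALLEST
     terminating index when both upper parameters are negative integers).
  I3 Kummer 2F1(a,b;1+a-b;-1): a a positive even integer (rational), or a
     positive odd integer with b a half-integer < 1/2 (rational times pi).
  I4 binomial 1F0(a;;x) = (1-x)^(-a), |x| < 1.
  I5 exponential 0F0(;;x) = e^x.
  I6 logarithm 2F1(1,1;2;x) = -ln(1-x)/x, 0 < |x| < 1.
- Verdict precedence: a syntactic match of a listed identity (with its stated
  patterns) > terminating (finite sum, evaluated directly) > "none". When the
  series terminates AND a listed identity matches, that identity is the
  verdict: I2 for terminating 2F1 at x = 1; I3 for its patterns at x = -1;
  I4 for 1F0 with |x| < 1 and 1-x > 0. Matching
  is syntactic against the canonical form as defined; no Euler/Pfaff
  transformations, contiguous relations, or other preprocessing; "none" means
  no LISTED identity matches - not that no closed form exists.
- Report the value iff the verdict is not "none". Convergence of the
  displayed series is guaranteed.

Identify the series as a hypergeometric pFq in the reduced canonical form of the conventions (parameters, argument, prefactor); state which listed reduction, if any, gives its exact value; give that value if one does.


Prefactor -1, argument 1: 2F1 with upper {2/9, 1} over lower {47/9}. Verdict: this is the Gauss summation I1 (x = 1: the Gamma ratio telescopes since c-a-b = 4 > 0 and a = 1 in Z>0). Exact value: -19/18.

The tell: t_0 being -1, the factorial ratio (C = -1, x = 1) (k+a-1)!/(a-1)! is a rising factorial (a)_k.
Adjacent-term ratio: r(k) = 1 * (k+2/9) (k+1) / [(k+47/9) (k+1)] - rational in k. x = 1; t_0 = -1; negate the roots.


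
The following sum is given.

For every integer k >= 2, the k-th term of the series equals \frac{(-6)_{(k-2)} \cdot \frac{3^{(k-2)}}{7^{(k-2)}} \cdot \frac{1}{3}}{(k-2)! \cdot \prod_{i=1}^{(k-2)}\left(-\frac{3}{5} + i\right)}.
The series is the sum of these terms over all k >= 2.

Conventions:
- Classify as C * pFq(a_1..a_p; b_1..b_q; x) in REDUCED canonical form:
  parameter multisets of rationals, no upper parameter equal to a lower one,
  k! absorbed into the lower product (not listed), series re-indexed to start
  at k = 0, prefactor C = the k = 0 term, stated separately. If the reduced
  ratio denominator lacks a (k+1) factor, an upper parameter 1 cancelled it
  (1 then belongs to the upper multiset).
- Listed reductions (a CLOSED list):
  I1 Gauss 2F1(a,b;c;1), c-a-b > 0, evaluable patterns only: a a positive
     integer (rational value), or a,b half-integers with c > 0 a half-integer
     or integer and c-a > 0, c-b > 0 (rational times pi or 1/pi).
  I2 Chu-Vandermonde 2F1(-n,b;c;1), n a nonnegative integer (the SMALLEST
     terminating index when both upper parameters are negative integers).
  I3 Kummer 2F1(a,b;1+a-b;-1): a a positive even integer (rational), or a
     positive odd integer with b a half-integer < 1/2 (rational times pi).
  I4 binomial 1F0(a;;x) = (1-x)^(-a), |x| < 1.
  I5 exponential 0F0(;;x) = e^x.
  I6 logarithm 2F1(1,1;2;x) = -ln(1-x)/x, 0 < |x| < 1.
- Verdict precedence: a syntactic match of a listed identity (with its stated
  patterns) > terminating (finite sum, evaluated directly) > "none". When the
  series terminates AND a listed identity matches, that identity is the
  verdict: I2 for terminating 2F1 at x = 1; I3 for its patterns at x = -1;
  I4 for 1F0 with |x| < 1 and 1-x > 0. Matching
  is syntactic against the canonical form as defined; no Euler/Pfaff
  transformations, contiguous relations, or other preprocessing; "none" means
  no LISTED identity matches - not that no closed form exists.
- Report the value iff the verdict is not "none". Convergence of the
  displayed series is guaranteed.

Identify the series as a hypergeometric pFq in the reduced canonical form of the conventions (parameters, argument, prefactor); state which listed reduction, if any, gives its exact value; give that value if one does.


Structural cue: from the first term \frac{1}{3}: the two geometric factors (C = 1/3) combine into one argument.
Consecutive-term ratio: r(k) = \frac{3}{7} * (k-6) / [(k+\frac{2}{5}) (k+1)] ; factor over Q: parameters, x = \frac{3}{7}, and C = \frac{1}{3}.

This is \frac{1}{3} * 1F1(-6; \frac{2}{5}; \frac{3}{7}) in reduced canonical form. Verdict: terminating (-6 upstairs). 7 nonzero terms in all; added directly. Value: -\frac{3877538579}{7392121968}.


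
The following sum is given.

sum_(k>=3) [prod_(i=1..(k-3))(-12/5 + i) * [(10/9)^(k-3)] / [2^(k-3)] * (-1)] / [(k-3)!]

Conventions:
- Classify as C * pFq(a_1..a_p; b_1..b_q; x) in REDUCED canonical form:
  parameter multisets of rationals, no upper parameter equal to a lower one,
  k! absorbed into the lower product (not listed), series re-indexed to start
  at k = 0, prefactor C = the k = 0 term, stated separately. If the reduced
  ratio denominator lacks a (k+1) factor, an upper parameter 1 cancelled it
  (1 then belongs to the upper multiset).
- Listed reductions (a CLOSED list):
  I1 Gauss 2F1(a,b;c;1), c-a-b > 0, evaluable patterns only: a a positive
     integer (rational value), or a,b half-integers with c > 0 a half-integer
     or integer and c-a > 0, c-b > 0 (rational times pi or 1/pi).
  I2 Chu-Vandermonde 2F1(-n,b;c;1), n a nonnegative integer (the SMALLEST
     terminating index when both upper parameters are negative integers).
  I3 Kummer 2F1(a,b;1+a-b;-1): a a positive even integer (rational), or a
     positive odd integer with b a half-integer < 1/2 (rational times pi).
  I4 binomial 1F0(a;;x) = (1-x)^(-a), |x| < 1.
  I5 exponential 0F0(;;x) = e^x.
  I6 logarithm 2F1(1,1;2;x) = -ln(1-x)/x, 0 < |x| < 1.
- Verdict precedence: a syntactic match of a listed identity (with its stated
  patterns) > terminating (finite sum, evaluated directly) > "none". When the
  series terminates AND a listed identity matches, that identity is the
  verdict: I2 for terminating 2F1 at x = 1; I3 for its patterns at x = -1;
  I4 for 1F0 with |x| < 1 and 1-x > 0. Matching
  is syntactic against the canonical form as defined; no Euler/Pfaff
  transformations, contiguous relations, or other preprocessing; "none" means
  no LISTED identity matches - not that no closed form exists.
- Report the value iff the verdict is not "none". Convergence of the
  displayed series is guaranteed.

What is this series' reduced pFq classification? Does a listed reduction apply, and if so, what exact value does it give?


The series (x = 5/9) is 1F0: upper {-7/5}, lower {-}, prefactor -1. Verdict: this is the binomial series (I4) (the 1F0 binomial series: exponent 7/5, x = 5/9). Its exact value is (-1) * (4/9)^(7/5).

First insight: t_0 = -1 here, and the running product (prefactor -1) telescopes to a rising factorial.
Term ratio: r(k) = (5/9) * (k-7/5) / [(k+1)] - rational; roots negated = parameters, x = (5/9), C = -1.


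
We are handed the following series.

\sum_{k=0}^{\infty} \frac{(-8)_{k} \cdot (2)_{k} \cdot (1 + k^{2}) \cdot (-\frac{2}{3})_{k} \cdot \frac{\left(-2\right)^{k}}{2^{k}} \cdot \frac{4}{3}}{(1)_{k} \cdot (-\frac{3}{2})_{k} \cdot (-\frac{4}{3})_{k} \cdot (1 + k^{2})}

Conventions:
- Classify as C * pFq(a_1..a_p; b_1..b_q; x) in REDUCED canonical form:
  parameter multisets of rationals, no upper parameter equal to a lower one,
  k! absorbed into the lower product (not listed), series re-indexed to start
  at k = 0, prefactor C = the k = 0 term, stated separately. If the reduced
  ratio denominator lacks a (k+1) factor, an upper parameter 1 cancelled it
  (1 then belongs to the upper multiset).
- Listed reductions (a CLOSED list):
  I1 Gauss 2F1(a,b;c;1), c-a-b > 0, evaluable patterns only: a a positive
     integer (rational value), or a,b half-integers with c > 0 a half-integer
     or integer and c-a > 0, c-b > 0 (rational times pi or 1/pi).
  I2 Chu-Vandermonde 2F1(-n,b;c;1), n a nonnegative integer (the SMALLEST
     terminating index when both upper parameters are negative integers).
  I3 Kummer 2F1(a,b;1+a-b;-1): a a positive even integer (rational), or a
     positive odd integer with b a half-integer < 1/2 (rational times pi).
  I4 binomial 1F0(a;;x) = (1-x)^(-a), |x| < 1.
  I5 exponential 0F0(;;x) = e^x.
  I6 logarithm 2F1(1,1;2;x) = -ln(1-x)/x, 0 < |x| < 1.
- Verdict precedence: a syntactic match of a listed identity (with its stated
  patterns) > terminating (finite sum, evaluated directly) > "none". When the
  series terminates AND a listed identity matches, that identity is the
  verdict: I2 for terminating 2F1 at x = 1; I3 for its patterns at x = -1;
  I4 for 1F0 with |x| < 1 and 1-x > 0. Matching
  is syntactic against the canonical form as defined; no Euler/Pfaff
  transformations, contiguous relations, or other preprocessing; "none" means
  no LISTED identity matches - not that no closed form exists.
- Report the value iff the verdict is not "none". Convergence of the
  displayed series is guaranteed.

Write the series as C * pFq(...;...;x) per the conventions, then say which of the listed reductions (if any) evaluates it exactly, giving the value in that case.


The series (x = -1) is 3F2: upper {-8, -\frac{2}{3}, 2}, lower {-\frac{3}{2}, -\frac{4}{3}}, prefactor \frac{4}{3}. Verdict: terminating (-8 upstairs). 9 nonzero terms in all; added directly. Sum: -\frac{13060867900}{55539}.

First insight: t_0 = \frac{4}{3} here, and the two k-th powers (C = 4/3) combine into one argument.
Adjacent-term ratio: r(k) = -1 * (k-8) (k-\frac{2}{3}) (k+2) / [(k-\frac{3}{2}) (k-\frac{4}{3}) (k+1)] - rational in k, leading ratio -1; with t_0 = \frac{4}{3}, classification follows.
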